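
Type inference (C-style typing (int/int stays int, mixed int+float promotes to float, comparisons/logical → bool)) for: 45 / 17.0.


Operand types: int / float
Rule: mixed int/float promotes to float; int/int stays int
Result type: float


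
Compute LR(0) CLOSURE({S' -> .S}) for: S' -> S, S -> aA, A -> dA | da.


Start: S' -> .S
For each item with dot before a nonterminal B, add B -> .γ for every B-production
Closure: [S' -> .S, S -> .aA]


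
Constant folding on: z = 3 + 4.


3 + 4 = 7 at compile time
Optimized: z = 7


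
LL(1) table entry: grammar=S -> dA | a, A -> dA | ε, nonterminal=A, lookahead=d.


For [A, d]: 'd' ∈ FIRST(dA)
Entry: A -> dA


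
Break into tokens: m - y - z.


Scan left to right, longest-match per lexeme
Tokens: ID(m), OP(-), ID(y), OP(-), ID(z)


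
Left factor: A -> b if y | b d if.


Common prefix: 'b'
Factored: A -> b A', A' -> if y | d if


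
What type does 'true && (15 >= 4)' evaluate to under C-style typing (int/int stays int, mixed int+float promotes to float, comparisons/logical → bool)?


Operand types: bool && bool
Rule: logical operators take bool operands and yield bool
Result type: bool


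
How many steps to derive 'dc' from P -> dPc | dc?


Derivation: P => dc
Steps: 1


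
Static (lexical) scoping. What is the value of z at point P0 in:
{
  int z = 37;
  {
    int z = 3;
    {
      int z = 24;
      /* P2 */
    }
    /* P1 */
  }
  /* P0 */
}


z declared in the same block as P0
z = 37


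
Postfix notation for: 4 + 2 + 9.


Left to right (same or higher precedence on left)
Postfix: 4 2 + 9 +


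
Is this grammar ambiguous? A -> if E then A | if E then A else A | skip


dangling else: 'if E then if E then skip else skip' parses two ways
Ambiguous


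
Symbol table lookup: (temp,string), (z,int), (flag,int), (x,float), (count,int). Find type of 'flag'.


Lookup 'flag' → type int


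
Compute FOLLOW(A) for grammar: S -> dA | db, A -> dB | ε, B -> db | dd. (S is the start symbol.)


$ ∈ FOLLOW(S). For each A -> αBβ: add FIRST(β)\{ε} to FOLLOW(B); if β nullable, add FOLLOW(A).
FOLLOW(A) = {$}


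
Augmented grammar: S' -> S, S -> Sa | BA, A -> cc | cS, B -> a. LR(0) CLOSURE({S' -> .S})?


Start: S' -> .S
For each item with dot before a nonterminal B, add B -> .γ for every B-production
Closure: [S' -> .S, S -> .Sa, S -> .BA, B -> .a]


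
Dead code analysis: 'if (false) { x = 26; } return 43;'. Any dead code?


condition is constant false, so the whole block is unreachable
Dead: 'if (false) { x = 26; }'


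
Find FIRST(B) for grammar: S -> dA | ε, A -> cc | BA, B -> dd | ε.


Per alternative of B: FIRST(dd) = {d}; FIRST(ε) = {ε}
FIRST(B) = {d, ε}


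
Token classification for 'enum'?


Pattern: reserved word
Type: KEYWORD


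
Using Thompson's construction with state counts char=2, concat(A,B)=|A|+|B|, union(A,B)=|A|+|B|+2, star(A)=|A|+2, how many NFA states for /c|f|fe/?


Syntax tree has 4 char leaf(s), 2 union(s), 0 star(s)
chars contribute 4×2 = 8; each union adds +2; each star adds +2
Total: 8 + 4 + 0 = 12 states


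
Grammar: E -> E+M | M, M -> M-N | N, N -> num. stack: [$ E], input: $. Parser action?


start symbol E on stack, input exhausted
Action: accept


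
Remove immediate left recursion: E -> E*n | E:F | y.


Left-recursive alternatives: E*n, E:F; non-recursive: y
Introduce E': E -> yE', E' -> *nE' | :FE' | ε


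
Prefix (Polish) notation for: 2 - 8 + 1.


left-to-right (same/higher precedence on left): tree is (+ (- 2 8) 1)
Prefix: + - 2 8 1


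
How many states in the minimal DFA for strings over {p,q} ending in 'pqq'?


Track the longest suffix of input matching a prefix of 'pqq': 4 classes (prefixes of length 0..3)
Minimal DFA: 4 states


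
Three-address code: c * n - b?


Break into single-operator statements:
t1 = c * n
t2 = t1 - b


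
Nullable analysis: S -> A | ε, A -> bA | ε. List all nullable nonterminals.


A nonterminal is nullable iff some alternative derives ε (directly, or every symbol in it is nullable)
Nullable: {A, S}


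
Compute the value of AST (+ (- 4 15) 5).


Evaluate inner: (- 4 15) = -11
Evaluate root: (+ -11 5) = -6
Result: -6


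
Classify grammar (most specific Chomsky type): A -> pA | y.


Right-linear: every RHS is a terminal or a terminal followed by one nonterminal
Classification: Type 3 (Regular)


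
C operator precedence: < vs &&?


'<' is relational (level 7); '&&' is logical AND (level 2)
Higher level binds tighter
'<' has higher precedence than '&&'


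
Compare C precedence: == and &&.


'==' is equality (level 6); '&&' is logical AND (level 2)
Higher level binds tighter
'==' has higher precedence than '&&'


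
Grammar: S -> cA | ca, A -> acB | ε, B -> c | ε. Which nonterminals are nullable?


A nonterminal is nullable iff some alternative derives ε (directly, or every symbol in it is nullable)
Nullable: {A, B}


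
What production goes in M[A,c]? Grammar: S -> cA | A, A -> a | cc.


For [A, c]: 'c' ∈ FIRST(cc)
Entry: A -> cc


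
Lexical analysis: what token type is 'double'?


Pattern: reserved word
Type: KEYWORD


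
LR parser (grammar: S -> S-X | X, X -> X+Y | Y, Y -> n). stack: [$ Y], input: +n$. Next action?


'Y' (not preceded by X+) is the handle for X -> Y
Action: reduce (X -> Y)


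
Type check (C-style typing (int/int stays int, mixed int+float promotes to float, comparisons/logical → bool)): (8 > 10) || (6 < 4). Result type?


Operand types: bool || bool
Rule: logical operators take bool operands and yield bool
Result type: bool


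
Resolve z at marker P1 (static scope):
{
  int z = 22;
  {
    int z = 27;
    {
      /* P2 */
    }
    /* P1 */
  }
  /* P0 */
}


z declared in the same block as P1
z = 27


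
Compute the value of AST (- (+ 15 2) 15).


Evaluate inner: (+ 15 2) = 17
Evaluate root: (- 17 15) = 2
Result: 2


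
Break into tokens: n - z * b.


Scan left to right, longest-match per lexeme
Tokens: ID(n), OP(-), ID(z), OP(*), ID(b)


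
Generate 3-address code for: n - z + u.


Break into single-operator statements:
t1 = n - z
t2 = t1 + u


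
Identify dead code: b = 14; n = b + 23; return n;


b is read by n's definition; n is returned
No dead code


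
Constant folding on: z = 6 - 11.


6 - 11 = -5 at compile time
Optimized: z = -5


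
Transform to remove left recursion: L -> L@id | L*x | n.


Left-recursive alternatives: L@id, L*x; non-recursive: n
Introduce L': L -> nL', L' -> @idL' | *xL' | ε


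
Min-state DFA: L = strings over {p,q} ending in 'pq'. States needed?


Track the longest suffix of input matching a prefix of 'pq': 3 classes (prefixes of length 0..2)
Minimal DFA: 3 states


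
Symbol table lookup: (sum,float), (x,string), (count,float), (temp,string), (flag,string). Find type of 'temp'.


Lookup 'temp' → type string


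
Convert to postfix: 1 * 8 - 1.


Left to right (same or higher precedence on left)
Postfix: 1 8 * 1 -


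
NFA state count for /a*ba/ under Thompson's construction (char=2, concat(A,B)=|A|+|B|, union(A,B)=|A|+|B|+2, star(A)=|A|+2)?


Syntax tree has 3 char leaf(s), 0 union(s), 1 star(s)
chars contribute 3×2 = 6; each union adds +2; each star adds +2
Total: 6 + 0 + 2 = 8 states


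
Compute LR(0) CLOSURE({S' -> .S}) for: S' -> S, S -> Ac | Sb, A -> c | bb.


Start: S' -> .S
For each item with dot before a nonterminal B, add B -> .γ for every B-production
Closure: [S' -> .S, S -> .Ac, S -> .Sb, A -> .c, A -> .bb]


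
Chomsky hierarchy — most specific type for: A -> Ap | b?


Left-linear: every RHS is a terminal or one nonterminal followed by a terminal
Classification: Type 3 (Regular)


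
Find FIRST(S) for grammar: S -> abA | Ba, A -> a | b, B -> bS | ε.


Per alternative of S: FIRST(abA) = {a}; FIRST(Ba) = {a, b}
FIRST(S) = {a, b}


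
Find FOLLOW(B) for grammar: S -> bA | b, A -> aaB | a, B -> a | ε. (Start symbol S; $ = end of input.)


$ ∈ FOLLOW(S). For each A -> αBβ: add FIRST(β)\{ε} to FOLLOW(B); if β nullable, add FOLLOW(A).
FOLLOW(B) = {$}


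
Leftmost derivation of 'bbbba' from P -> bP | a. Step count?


Derivation: P => bP => bbP => bbbP => bbbbP => bbbba
Steps: 5


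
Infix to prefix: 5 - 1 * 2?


'*' binds tighter: tree is (- 5 (* 1 2))
Prefix: - 5 * 1 2


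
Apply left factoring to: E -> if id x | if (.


Common prefix: 'if'
Factored: E -> if E', E' -> id x | (


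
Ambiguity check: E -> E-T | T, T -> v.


precedence layered via separate nonterminal T: deterministic
Unambiguous


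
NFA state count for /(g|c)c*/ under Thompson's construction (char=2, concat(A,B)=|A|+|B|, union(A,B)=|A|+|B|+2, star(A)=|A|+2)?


Syntax tree has 3 char leaf(s), 1 union(s), 1 star(s)
chars contribute 3×2 = 6; each union adds +2; each star adds +2
Total: 6 + 2 + 2 = 10 states


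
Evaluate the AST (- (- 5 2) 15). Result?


Evaluate inner: (- 5 2) = 3
Evaluate root: (- 3 15) = -12
Result: -12


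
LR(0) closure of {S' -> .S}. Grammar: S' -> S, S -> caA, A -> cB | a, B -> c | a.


Start: S' -> .S
For each item with dot before a nonterminal B, add B -> .γ for every B-production
Closure: [S' -> .S, S -> .caA]


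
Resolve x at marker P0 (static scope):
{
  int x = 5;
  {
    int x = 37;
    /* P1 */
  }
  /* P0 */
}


x declared in the same block as P0
x = 5


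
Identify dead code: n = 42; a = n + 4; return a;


n is read by a's definition; a is returned
No dead code


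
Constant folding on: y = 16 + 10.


16 + 10 = 26 at compile time
Optimized: y = 26


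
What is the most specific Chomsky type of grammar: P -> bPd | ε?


Single nonterminal LHS, but b^n d^n is not regular
Classification: Type 2 (Context-Free)


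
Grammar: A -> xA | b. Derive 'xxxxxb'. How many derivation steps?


Derivation: A => xA => xxA => xxxA => xxxxA => xxxxxA => xxxxxb
Steps: 6


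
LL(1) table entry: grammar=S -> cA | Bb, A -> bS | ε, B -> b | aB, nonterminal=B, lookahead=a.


For [B, a]: 'a' ∈ FIRST(aB)
Entry: B -> aB


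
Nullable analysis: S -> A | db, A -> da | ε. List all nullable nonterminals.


A nonterminal is nullable iff some alternative derives ε (directly, or every symbol in it is nullable)
Nullable: {A, S}


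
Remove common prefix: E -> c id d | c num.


Common prefix: 'c'
Factored: E -> c E', E' -> id d | num


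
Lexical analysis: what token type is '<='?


Pattern: operator symbol
Type: OPERATOR


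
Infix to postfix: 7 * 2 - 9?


Left to right (same or higher precedence on left)
Postfix: 7 2 * 9 -


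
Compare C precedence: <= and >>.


'>>' is shift (level 8); '<=' is relational (level 7)
Higher level binds tighter
'>>' has higher precedence than '<='


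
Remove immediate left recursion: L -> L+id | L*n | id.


Left-recursive alternatives: L+id, L*n; non-recursive: id
Introduce L': L -> idL', L' -> +idL' | *nL' | ε


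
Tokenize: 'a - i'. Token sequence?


Scan left to right, longest-match per lexeme
Tokens: ID(a), OP(-), ID(i)


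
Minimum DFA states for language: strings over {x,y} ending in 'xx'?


Track the longest suffix of input matching a prefix of 'xx': 3 classes (prefixes of length 0..2)
Minimal DFA: 3 states


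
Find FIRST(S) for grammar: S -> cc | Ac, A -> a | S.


Per alternative of S: FIRST(cc) = {c}; FIRST(Ac) = {a, c}
FIRST(S) = {a, c}


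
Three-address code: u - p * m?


Break into single-operator statements:
t1 = p * m
t2 = u - t1


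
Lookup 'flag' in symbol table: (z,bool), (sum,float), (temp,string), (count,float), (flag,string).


Lookup 'flag' → type string


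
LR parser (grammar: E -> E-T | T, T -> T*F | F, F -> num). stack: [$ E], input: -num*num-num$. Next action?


shift '-' to continue E -> E-T
Action: shift


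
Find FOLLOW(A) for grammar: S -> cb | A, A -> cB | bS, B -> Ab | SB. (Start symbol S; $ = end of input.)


$ ∈ FOLLOW(S). For each A -> αBβ: add FIRST(β)\{ε} to FOLLOW(B); if β nullable, add FOLLOW(A).
FOLLOW(A) = {$, b, c}


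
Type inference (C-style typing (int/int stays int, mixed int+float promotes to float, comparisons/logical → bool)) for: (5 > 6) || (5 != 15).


Operand types: bool || bool
Rule: logical operators take bool operands and yield bool
Result type: bool


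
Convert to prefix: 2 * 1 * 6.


left-to-right (same/higher precedence on left): tree is (* (* 2 1) 6)
Prefix: * * 2 1 6


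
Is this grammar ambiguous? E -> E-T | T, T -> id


precedence layered via separate nonterminal T: deterministic
Unambiguous


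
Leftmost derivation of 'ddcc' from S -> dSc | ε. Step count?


Derivation: S => dSc => ddScc => ddcc
Steps: 3


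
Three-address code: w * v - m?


Break into single-operator statements:
t1 = w * v
t2 = t1 - m


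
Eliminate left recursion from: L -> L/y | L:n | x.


Left-recursive alternatives: L/y, L:n; non-recursive: x
Introduce L': L -> xL', L' -> /yL' | :nL' | ε


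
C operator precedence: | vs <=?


'<=' is relational (level 7); '|' is bitwise OR (level 3)
Higher level binds tighter
'<=' has higher precedence than '|'


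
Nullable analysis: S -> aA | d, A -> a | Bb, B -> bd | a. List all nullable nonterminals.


A nonterminal is nullable iff some alternative derives ε (directly, or every symbol in it is nullable)
Nullable: {}


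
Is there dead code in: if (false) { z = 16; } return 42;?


condition is constant false, so the whole block is unreachable
Dead: 'if (false) { z = 16; }'


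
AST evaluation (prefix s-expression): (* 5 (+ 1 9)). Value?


Evaluate inner: (+ 1 9) = 10
Evaluate root: (* 5 10) = 50
Result: 50


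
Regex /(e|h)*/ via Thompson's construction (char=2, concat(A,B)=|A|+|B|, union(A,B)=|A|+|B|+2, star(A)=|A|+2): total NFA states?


Syntax tree has 2 char leaf(s), 1 union(s), 1 star(s)
chars contribute 2×2 = 4; each union adds +2; each star adds +2
Total: 4 + 2 + 2 = 8 states


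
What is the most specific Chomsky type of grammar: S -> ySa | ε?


Single nonterminal LHS, but y^n a^n is not regular
Classification: Type 2 (Context-Free)


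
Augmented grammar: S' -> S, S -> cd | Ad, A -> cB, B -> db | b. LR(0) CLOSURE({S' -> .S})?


Start: S' -> .S
For each item with dot before a nonterminal B, add B -> .γ for every B-production
Closure: [S' -> .S, S -> .cd, S -> .Ad, A -> .cB]


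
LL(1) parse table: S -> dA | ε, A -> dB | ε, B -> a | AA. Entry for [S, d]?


For [S, d]: 'd' ∈ FIRST(dA)
Entry: S -> dA


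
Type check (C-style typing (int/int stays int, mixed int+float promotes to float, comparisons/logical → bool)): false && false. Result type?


Operand types: bool && bool
Rule: logical operators take bool operands and yield bool
Result type: bool


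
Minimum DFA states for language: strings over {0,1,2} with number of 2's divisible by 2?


Track (count of 2) mod 2: states 0..1, accept at 0
Minimal DFA: 2 states


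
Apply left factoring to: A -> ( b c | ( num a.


Common prefix: '('
Factored: A -> ( A', A' -> b c | num a


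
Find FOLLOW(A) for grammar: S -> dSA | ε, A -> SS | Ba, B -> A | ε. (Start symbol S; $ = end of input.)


$ ∈ FOLLOW(S). For each A -> αBβ: add FIRST(β)\{ε} to FOLLOW(B); if β nullable, add FOLLOW(A).
FOLLOW(A) = {$, a, d}


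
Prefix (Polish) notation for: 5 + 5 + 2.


left-to-right (same/higher precedence on left): tree is (+ (+ 5 5) 2)
Prefix: + + 5 5 2


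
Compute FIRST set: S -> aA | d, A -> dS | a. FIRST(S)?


Per alternative of S: FIRST(aA) = {a}; FIRST(d) = {d}
FIRST(S) = {a, d}


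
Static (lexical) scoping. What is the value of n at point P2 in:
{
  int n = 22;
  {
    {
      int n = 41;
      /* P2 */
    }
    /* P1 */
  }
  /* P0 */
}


n declared in the same block as P2
n = 41


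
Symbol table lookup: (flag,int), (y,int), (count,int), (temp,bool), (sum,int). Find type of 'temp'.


Lookup 'temp' → type bool


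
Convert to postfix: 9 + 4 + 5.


Left to right (same or higher precedence on left)
Postfix: 9 4 + 5 +


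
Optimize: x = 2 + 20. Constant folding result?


2 + 20 = 22 at compile time
Optimized: x = 22


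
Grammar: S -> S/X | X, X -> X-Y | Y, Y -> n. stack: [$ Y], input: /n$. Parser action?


'Y' (not preceded by X-) is the handle for X -> Y
Action: reduce (X -> Y)


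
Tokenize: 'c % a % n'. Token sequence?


Scan left to right, longest-match per lexeme
Tokens: ID(c), OP(%), ID(a), OP(%), ID(n)


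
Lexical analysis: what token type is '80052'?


Pattern: digits only
Type: INTEGER_LITERAL


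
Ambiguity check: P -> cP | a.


right-linear, alternatives start with distinct terminals 'c' vs 'a': unique leftmost derivation
Unambiguous


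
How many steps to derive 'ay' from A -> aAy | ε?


Derivation: A => aAy => ay
Steps: 2


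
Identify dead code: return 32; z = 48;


statement follows a return and is unreachable
Dead: 'z = 48'


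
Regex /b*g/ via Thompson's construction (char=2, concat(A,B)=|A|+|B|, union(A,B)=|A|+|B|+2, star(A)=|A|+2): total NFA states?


Syntax tree has 2 char leaf(s), 0 union(s), 1 star(s)
chars contribute 2×2 = 4; each union adds +2; each star adds +2
Total: 4 + 0 + 2 = 6 states


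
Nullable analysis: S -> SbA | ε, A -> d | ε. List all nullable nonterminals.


A nonterminal is nullable iff some alternative derives ε (directly, or every symbol in it is nullable)
Nullable: {A, S}


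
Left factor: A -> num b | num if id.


Common prefix: 'num'
Factored: A -> num A', A' -> b | if id


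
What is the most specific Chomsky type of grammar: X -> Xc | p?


Left-linear: every RHS is a terminal or one nonterminal followed by a terminal
Classification: Type 3 (Regular)


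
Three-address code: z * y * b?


Break into single-operator statements:
t1 = z * y
t2 = t1 * b


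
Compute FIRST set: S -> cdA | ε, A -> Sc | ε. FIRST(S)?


Per alternative of S: FIRST(cdA) = {c}; FIRST(ε) = {ε}
FIRST(S) = {c, ε}


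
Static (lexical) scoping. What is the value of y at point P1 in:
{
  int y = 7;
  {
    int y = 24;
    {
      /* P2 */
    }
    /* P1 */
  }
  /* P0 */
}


y declared in the same block as P1
y = 24


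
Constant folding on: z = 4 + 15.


4 + 15 = 19 at compile time
Optimized: z = 19


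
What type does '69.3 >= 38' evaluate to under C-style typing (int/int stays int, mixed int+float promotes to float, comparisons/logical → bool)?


Operand types: float >= int
Rule: comparison yields bool
Result type: bool


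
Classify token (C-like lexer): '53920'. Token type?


Pattern: digits only
Type: INTEGER_LITERAL


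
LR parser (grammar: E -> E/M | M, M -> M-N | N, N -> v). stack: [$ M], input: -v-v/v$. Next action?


shift '-' to continue M -> M-N
Action: shift


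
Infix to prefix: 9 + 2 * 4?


'*' binds tighter: tree is (+ 9 (* 2 4))
Prefix: + 9 * 2 4


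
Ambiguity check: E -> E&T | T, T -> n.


precedence layered via separate nonterminal T: deterministic
Unambiguous


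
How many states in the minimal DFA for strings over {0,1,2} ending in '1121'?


Track the longest suffix of input matching a prefix of '1121': 5 classes (prefixes of length 0..4)
Minimal DFA: 5 states


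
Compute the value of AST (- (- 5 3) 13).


Evaluate inner: (- 5 3) = 2
Evaluate root: (- 2 13) = -11
Result: -11


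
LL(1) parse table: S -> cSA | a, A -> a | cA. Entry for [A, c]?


For [A, c]: 'c' ∈ FIRST(cA)
Entry: A -> cA


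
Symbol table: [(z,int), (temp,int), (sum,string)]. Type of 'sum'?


Lookup 'sum' → type string


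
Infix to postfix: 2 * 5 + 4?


Left to right (same or higher precedence on left)
Postfix: 2 5 * 4 +


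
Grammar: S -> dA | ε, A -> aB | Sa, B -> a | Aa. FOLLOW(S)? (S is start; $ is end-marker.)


$ ∈ FOLLOW(S). For each A -> αBβ: add FIRST(β)\{ε} to FOLLOW(B); if β nullable, add FOLLOW(A).
FOLLOW(S) = {$, a}


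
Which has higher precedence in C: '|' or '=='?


'==' is equality (level 6); '|' is bitwise OR (level 3)
Higher level binds tighter
'==' has higher precedence than '|'


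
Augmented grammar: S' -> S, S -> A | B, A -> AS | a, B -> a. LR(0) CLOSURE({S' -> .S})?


Start: S' -> .S
For each item with dot before a nonterminal B, add B -> .γ for every B-production
Closure: [S' -> .S, S -> .A, S -> .B, A -> .AS, A -> .a, B -> .a]


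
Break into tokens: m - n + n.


Scan left to right, longest-match per lexeme
Tokens: ID(m), OP(-), ID(n), OP(+), ID(n)


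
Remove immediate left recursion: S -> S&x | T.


Left-recursive alternatives: S&x; non-recursive: T
Introduce S': S -> TS', S' -> &xS' | ε


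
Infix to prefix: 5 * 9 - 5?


left-to-right (same/higher precedence on left): tree is (- (* 5 9) 5)
Prefix: - * 5 9 5


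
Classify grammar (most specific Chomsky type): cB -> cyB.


LHS has context (more than one symbol) and |LHS| ≤ |RHS|
Classification: Type 1 (Context-Sensitive)


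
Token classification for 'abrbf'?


Pattern: letter/underscore followed by alphanumerics, not a keyword
Type: IDENTIFIER


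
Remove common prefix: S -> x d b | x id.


Common prefix: 'x'
Factored: S -> x S', S' -> d b | id


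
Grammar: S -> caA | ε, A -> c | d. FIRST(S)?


Per alternative of S: FIRST(caA) = {c}; FIRST(ε) = {ε}
FIRST(S) = {c, ε}


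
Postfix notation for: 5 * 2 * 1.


Left to right (same or higher precedence on left)
Postfix: 5 2 * 1 *


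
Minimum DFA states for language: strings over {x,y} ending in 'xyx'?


Track the longest suffix of input matching a prefix of 'xyx': 4 classes (prefixes of length 0..3)
Minimal DFA: 4 states


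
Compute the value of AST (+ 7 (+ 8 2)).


Evaluate inner: (+ 8 2) = 10
Evaluate root: (+ 7 10) = 17
Result: 17


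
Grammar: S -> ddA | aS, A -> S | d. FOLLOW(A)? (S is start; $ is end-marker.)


$ ∈ FOLLOW(S). For each A -> αBβ: add FIRST(β)\{ε} to FOLLOW(B); if β nullable, add FOLLOW(A).
FOLLOW(A) = {$}


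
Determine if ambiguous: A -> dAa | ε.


balanced d^n…a^n: each string has a unique parse
Unambiguous


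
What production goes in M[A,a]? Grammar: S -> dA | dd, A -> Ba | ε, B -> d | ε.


For [A, a]: 'a' ∈ FIRST(Ba)
Entry: A -> Ba


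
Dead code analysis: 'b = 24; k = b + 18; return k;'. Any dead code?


b is read by k's definition; k is returned
No dead code


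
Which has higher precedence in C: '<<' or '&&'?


'<<' is shift (level 8); '&&' is logical AND (level 2)
Higher level binds tighter
'<<' has higher precedence than '&&'


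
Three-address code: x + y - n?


Break into single-operator statements:
t1 = x + y
t2 = t1 - n


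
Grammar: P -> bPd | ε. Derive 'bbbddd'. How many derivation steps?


Derivation: P => bPd => bbPdd => bbbPddd => bbbddd
Steps: 4


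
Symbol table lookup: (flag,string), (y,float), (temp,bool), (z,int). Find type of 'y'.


Lookup 'y' → type float


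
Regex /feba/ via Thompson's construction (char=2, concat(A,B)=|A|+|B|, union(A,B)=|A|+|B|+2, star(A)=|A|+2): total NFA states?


Syntax tree has 4 char leaf(s), 0 union(s), 0 star(s)
chars contribute 4×2 = 8; each union adds +2; each star adds +2
Total: 8 + 0 + 0 = 8 states


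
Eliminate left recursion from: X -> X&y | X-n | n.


Left-recursive alternatives: X&y, X-n; non-recursive: n
Introduce X': X -> nX', X' -> &yX' | -nX' | ε


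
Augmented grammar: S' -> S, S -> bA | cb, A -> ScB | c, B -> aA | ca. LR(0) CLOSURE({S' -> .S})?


Start: S' -> .S
For each item with dot before a nonterminal B, add B -> .γ for every B-production
Closure: [S' -> .S, S -> .bA, S -> .cb]


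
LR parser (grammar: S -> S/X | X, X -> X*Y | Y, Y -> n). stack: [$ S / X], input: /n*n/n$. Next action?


handle 'S/X' on top; lookahead ∈ FOLLOW(S) = {/, $}
Action: reduce (S -> S/X)


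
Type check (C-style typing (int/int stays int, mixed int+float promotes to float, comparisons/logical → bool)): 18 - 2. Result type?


Operand types: int - int
Rule: mixed int/float promotes to float; int/int stays int
Result type: int


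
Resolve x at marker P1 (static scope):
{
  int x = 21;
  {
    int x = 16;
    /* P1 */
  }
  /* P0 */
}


x declared in the same block as P1
x = 16


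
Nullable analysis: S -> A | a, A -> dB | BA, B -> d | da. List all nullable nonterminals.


A nonterminal is nullable iff some alternative derives ε (directly, or every symbol in it is nullable)
Nullable: {}


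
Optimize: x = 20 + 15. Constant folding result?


20 + 15 = 35 at compile time
Optimized: x = 35


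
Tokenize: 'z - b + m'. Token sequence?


Scan left to right, longest-match per lexeme
Tokens: ID(z), OP(-), ID(b), OP(+), ID(m)


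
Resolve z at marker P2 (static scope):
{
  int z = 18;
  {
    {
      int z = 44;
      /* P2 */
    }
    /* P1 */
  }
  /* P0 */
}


z declared in the same block as P2
z = 44


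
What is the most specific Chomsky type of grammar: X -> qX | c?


Right-linear: every RHS is a terminal or a terminal followed by one nonterminal
Classification: Type 3 (Regular)


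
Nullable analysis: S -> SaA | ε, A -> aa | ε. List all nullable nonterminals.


A nonterminal is nullable iff some alternative derives ε (directly, or every symbol in it is nullable)
Nullable: {A, S}


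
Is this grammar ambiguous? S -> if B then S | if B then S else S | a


dangling else: 'if B then if B then a else a' parses two ways
Ambiguous


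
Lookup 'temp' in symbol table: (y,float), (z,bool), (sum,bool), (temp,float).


Lookup 'temp' → type float


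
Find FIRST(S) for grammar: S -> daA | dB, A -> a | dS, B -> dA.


Per alternative of S: FIRST(daA) = {d}; FIRST(dB) = {d}
FIRST(S) = {d}


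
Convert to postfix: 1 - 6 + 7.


Left to right (same or higher precedence on left)
Postfix: 1 6 - 7 +


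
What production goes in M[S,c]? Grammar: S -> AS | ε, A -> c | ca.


For [S, c]: 'c' ∈ FIRST(AS)
Entry: S -> AS


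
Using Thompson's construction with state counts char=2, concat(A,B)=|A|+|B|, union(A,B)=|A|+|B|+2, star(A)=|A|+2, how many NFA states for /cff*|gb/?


Syntax tree has 5 char leaf(s), 1 union(s), 1 star(s)
chars contribute 5×2 = 10; each union adds +2; each star adds +2
Total: 10 + 2 + 2 = 14 states


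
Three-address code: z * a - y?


Break into single-operator statements:
t1 = z * a
t2 = t1 - y


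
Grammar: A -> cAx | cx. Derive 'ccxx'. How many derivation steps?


Derivation: A => cAx => ccxx
Steps: 2


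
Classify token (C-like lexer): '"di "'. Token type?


Pattern: double-quoted sequence
Type: STRING_LITERAL


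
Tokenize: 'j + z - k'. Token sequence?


Scan left to right, longest-match per lexeme
Tokens: ID(j), OP(+), ID(z), OP(-), ID(k)


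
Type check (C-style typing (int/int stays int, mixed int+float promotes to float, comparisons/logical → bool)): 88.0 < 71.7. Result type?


Operand types: float < float
Rule: comparison yields bool
Result type: bool


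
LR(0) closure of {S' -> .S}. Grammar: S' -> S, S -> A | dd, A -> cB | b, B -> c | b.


Start: S' -> .S
For each item with dot before a nonterminal B, add B -> .γ for every B-production
Closure: [S' -> .S, S -> .A, S -> .dd, A -> .cB, A -> .b]


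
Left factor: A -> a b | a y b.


Common prefix: 'a'
Factored: A -> a A', A' -> b | y b


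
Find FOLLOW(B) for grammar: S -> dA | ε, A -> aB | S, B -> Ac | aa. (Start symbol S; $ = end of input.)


$ ∈ FOLLOW(S). For each A -> αBβ: add FIRST(β)\{ε} to FOLLOW(B); if β nullable, add FOLLOW(A).
FOLLOW(B) = {$, c}


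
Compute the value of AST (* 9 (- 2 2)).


Evaluate inner: (- 2 2) = 0
Evaluate root: (* 9 0) = 0
Result: 0


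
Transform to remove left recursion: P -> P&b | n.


Left-recursive alternatives: P&b; non-recursive: n
Introduce P': P -> nP', P' -> &bP' | ε


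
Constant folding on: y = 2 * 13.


2 * 13 = 26 at compile time
Optimized: y = 26


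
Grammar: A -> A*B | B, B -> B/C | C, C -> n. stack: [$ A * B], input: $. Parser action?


handle 'A*B' on top; lookahead ∈ FOLLOW(A) = {*, $}
Action: reduce (A -> A*B)


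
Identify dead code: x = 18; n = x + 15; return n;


x is read by n's definition; n is returned
No dead code


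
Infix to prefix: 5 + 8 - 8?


left-to-right (same/higher precedence on left): tree is (- (+ 5 8) 8)
Prefix: - + 5 8 8


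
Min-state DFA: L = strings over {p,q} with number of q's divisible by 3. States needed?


Track (count of q) mod 3: states 0..2, accept at 0
Minimal DFA: 3 states


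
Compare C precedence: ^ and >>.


'>>' is shift (level 8); '^' is bitwise XOR (level 4)
Higher level binds tighter
'>>' has higher precedence than '^'


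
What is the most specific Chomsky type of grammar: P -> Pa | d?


Left-linear: every RHS is a terminal or one nonterminal followed by a terminal
Classification: Type 3 (Regular)


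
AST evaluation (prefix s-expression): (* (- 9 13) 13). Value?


Evaluate inner: (- 9 13) = -4
Evaluate root: (* -4 13) = -52
Result: -52


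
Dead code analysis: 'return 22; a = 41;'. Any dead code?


statement follows a return and is unreachable
Dead: 'a = 41'


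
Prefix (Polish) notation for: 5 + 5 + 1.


left-to-right (same/higher precedence on left): tree is (+ (+ 5 5) 1)
Prefix: + + 5 5 1


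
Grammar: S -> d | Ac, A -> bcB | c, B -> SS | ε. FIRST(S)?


Per alternative of S: FIRST(d) = {d}; FIRST(Ac) = {b, c}
FIRST(S) = {b, c, d}


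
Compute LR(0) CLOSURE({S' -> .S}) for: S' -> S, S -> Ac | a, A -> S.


Start: S' -> .S
For each item with dot before a nonterminal B, add B -> .γ for every B-production
Closure: [S' -> .S, S -> .Ac, S -> .a, A -> .S]


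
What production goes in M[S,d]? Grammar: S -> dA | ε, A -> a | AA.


For [S, d]: 'd' ∈ FIRST(dA)
Entry: S -> dA


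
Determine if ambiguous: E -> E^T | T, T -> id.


precedence layered via separate nonterminal T: deterministic
Unambiguous


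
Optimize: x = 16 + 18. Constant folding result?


16 + 18 = 34 at compile time
Optimized: x = 34


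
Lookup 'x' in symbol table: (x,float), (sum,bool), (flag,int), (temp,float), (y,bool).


Lookup 'x' → type float


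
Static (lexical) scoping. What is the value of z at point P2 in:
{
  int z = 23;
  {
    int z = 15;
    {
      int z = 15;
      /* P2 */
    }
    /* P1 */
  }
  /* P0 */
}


z declared in the same block as P2
z = 15


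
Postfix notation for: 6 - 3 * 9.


* has higher precedence, evaluate 3*9 first
Postfix: 6 3 9 * -


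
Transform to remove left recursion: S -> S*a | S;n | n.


Left-recursive alternatives: S*a, S;n; non-recursive: n
Introduce S': S -> nS', S' -> *aS' | ;nS' | ε


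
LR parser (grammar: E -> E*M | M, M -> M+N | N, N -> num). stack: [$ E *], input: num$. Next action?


no handle ('E*' is not any RHS); shift 'num'
Action: shift


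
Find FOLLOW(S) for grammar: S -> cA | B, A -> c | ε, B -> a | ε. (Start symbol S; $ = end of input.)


$ ∈ FOLLOW(S). For each A -> αBβ: add FIRST(β)\{ε} to FOLLOW(B); if β nullable, add FOLLOW(A).
FOLLOW(S) = {$}


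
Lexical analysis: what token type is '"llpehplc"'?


Pattern: double-quoted sequence
Type: STRING_LITERAL


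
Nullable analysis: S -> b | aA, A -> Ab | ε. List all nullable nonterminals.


A nonterminal is nullable iff some alternative derives ε (directly, or every symbol in it is nullable)
Nullable: {A}


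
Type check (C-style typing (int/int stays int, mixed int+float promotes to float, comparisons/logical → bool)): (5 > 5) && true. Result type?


Operand types: bool && bool
Rule: logical operators take bool operands and yield bool
Result type: bool


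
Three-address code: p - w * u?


Break into single-operator statements:
t1 = w * u
t2 = p - t1


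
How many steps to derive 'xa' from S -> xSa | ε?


Derivation: S => xSa => xa
Steps: 2


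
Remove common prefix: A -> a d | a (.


Common prefix: 'a'
Factored: A -> a A', A' -> d | (


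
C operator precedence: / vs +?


'/' is multiplicative (level 10); '+' is additive (level 9)
Higher level binds tighter
'/' has higher precedence than '+'


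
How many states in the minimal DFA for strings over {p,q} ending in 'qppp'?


Track the longest suffix of input matching a prefix of 'qppp': 5 classes (prefixes of length 0..4)
Minimal DFA: 5 states


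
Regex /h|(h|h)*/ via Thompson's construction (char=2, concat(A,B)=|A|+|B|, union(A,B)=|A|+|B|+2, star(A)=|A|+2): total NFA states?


Syntax tree has 3 char leaf(s), 2 union(s), 1 star(s)
chars contribute 3×2 = 6; each union adds +2; each star adds +2
Total: 6 + 4 + 2 = 12 states


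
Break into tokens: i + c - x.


Scan left to right, longest-match per lexeme
Tokens: ID(i), OP(+), ID(c), OP(-), ID(x)


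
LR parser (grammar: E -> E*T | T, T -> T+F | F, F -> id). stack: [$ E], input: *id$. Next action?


shift '*' to continue E -> E*T
Action: shift


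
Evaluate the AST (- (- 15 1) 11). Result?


Evaluate inner: (- 15 1) = 14
Evaluate root: (- 14 11) = 3
Result: 3


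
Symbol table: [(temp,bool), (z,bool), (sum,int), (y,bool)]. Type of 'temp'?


Lookup 'temp' → type bool


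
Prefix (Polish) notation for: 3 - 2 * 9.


'*' binds tighter: tree is (- 3 (* 2 9))
Prefix: - 3 * 2 9


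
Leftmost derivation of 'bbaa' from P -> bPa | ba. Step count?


Derivation: P => bPa => bbaa
Steps: 2


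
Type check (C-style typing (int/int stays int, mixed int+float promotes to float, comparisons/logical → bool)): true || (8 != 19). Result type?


Operand types: bool || bool
Rule: logical operators take bool operands and yield bool
Result type: bool


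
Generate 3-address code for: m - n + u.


Break into single-operator statements:
t1 = m - n
t2 = t1 + u


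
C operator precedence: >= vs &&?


'>=' is relational (level 7); '&&' is logical AND (level 2)
Higher level binds tighter
'>=' has higher precedence than '&&'


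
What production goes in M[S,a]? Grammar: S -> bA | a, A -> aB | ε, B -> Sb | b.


For [S, a]: 'a' ∈ FIRST(a)
Entry: S -> a


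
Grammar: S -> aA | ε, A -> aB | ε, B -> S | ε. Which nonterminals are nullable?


A nonterminal is nullable iff some alternative derives ε (directly, or every symbol in it is nullable)
Nullable: {A, B, S}


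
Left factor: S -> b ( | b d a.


Common prefix: 'b'
Factored: S -> b S', S' -> ( | d a


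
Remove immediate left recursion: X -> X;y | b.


Left-recursive alternatives: X;y; non-recursive: b
Introduce X': X -> bX', X' -> ;yX' | ε


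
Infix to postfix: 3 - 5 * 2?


* has higher precedence, evaluate 5*2 first
Postfix: 3 5 2 * -


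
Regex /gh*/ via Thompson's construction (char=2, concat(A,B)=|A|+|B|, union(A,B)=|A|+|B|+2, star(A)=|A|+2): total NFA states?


Syntax tree has 2 char leaf(s), 0 union(s), 1 star(s)
chars contribute 2×2 = 4; each union adds +2; each star adds +2
Total: 4 + 0 + 2 = 6 states


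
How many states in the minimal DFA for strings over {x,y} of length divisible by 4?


Track length mod 4: states 0..3, accept at 0
Minimal DFA: 4 states


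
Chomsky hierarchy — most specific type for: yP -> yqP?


LHS has context (more than one symbol) and |LHS| ≤ |RHS|
Classification: Type 1 (Context-Sensitive)


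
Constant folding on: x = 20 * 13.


20 * 13 = 260 at compile time
Optimized: x = 260


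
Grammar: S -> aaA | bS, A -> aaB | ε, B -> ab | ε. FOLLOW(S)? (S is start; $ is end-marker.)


$ ∈ FOLLOW(S). For each A -> αBβ: add FIRST(β)\{ε} to FOLLOW(B); if β nullable, add FOLLOW(A).
FOLLOW(S) = {$}


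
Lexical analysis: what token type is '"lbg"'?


Pattern: double-quoted sequence
Type: STRING_LITERAL


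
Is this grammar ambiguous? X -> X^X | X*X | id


'id^id*id' has two parse trees (no precedence encoded between ^ and *)
Ambiguous


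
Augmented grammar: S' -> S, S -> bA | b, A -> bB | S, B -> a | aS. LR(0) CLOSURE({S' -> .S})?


Start: S' -> .S
For each item with dot before a nonterminal B, add B -> .γ for every B-production
Closure: [S' -> .S, S -> .bA, S -> .b]


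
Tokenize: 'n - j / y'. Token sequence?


Scan left to right, longest-match per lexeme
Tokens: ID(n), OP(-), ID(j), OP(/), ID(y)


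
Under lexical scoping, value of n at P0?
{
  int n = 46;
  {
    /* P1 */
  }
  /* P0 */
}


n declared in the same block as P0
n = 46


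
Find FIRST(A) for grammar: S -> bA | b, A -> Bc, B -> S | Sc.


Per alternative of A: FIRST(Bc) = {b}
FIRST(A) = {b}


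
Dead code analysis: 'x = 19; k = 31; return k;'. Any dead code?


x is assigned but never read
Dead: 'x = 19'


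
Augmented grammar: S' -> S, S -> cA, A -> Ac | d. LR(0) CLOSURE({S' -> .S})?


Start: S' -> .S
For each item with dot before a nonterminal B, add B -> .γ for every B-production
Closure: [S' -> .S, S -> .cA]


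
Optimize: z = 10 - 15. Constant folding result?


10 - 15 = -5 at compile time
Optimized: z = -5


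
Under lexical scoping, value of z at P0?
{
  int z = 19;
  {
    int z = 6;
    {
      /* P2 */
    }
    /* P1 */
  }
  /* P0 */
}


z declared in the same block as P0
z = 19


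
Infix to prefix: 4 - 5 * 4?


'*' binds tighter: tree is (- 4 (* 5 4))
Prefix: - 4 * 5 4


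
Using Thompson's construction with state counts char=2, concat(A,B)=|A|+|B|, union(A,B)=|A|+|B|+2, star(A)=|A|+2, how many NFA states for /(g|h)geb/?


Syntax tree has 5 char leaf(s), 1 union(s), 0 star(s)
chars contribute 5×2 = 10; each union adds +2; each star adds +2
Total: 10 + 2 + 0 = 12 states


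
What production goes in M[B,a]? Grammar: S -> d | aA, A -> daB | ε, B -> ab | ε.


For [B, a]: 'a' ∈ FIRST(ab)
Entry: B -> ab


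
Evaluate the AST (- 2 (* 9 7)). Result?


Evaluate inner: (* 9 7) = 63
Evaluate root: (- 2 63) = -61
Result: -61


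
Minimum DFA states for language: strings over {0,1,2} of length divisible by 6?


Track length mod 6: states 0..5, accept at 0
Minimal DFA: 6 states


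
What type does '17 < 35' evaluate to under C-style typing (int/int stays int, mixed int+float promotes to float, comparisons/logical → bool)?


Operand types: int < int
Rule: comparison yields bool
Result type: bool


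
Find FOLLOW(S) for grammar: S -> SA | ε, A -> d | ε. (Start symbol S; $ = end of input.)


$ ∈ FOLLOW(S). For each A -> αBβ: add FIRST(β)\{ε} to FOLLOW(B); if β nullable, add FOLLOW(A).
FOLLOW(S) = {$, d}


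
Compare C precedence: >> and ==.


'>>' is shift (level 8); '==' is equality (level 6)
Higher level binds tighter
'>>' has higher precedence than '=='


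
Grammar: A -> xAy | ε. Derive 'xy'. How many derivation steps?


Derivation: A => xAy => xy
Steps: 2


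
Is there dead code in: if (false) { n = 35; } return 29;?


condition is constant false, so the whole block is unreachable
Dead: 'if (false) { n = 35; }'


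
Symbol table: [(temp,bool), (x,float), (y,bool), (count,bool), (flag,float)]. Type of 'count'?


Lookup 'count' → type bool


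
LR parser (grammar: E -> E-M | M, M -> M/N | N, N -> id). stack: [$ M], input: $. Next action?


lookahead ∉ {/} so M won't extend; reduce E -> M
Action: reduce (E -> M)
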